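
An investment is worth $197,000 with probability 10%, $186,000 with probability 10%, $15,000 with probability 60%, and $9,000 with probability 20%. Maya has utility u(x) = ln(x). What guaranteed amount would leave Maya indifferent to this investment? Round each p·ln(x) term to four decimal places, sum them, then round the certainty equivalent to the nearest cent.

$22,538.95

E[u] = 0.1·ln(197000) + 0.1·ln(186000) + 0.6·ln(15000) + 0.2·ln(9000) = 1.2191 + 1.2134 + 5.7695 + 1.8210 = 10.0230
CE = e^10.0230 ≈ 22538.95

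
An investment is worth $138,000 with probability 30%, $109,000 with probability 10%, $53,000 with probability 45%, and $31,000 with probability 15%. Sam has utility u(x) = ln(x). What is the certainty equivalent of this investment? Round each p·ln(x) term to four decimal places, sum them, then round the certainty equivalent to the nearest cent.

$70,038.47

E[u] = 0.3·ln(138000) + 0.1·ln(109000) + 0.45·ln(53000) + 0.15·ln(31000) = 3.5505 + 1.1599 + 4.8951 + 1.5513 = 11.1568
CE = e^11.1568 ≈ 70038.47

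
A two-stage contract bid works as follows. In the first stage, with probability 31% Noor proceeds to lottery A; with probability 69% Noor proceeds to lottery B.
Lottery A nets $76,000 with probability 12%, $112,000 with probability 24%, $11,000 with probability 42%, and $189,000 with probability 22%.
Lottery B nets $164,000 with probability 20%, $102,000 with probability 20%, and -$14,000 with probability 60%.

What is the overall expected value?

$56,394

EV(A) = 0.12 × 76000 + 0.24 × 112000 + 0.42 × 11000 + 0.22 × 189000 = 9120 + 26880 + 4620 + 41580 = 82200
EV(B) = 0.2 × 164000 + 0.2 × 102000 + 0.6 × (-14000) = 32800 + 20400 − 8400 = 44800
Overall = 0.31 × 82200 + 0.69 × 44800 = 25482 + 30912 = 56394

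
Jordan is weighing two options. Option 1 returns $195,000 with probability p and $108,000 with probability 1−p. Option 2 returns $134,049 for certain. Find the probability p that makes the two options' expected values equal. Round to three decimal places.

p·195000 + (1−p)·108000 = 134049
87000p + 108000 = 134049
p = (134049 − 108000) / 87000

p = 0.299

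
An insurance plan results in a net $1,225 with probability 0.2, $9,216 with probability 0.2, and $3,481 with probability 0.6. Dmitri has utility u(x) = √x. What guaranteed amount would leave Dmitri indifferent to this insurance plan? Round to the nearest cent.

$3,794.56

E[u] = 0.2·√1225 + 0.2·√9216 + 0.6·√3481 = 0.2·35 + 0.2·96 + 0.6·59 = 61.6
CE = (61.6)² = 3794.56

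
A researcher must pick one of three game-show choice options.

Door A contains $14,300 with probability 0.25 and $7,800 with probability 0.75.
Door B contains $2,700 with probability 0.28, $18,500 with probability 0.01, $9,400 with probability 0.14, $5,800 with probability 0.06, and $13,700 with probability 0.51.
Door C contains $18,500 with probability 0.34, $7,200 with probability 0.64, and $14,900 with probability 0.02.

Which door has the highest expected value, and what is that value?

Door A = 0.25 × 14300 + 0.75 × 7800 = 3575 + 5850 = 9425
Door B = 0.28 × 2700 + 0.01 × 18500 + 0.14 × 9400 + 0.06 × 5800 + 0.51 × 13700 = 756 + 185 + 1316 + 348 + 6987 = 9592
Door C = 0.34 × 18500 + 0.64 × 7200 + 0.02 × 14900 = 6290 + 4608 + 298 = 11196

Door C ($11,196)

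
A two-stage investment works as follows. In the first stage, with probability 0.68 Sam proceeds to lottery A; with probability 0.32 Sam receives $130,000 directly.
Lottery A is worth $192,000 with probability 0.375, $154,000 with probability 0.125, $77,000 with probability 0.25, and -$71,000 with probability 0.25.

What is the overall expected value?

$104,670

EV(A) = 0.375 × 192000 + 0.125 × 154000 + 0.25 × 77000 + 0.25 × (-71000) = 72000 + 19250 + 19250 − 17750 = 92750
Branch B: 130000 (certain)
Overall = 0.68 × 92750 + 0.32 × 130000 = 63070 + 41600 = 104670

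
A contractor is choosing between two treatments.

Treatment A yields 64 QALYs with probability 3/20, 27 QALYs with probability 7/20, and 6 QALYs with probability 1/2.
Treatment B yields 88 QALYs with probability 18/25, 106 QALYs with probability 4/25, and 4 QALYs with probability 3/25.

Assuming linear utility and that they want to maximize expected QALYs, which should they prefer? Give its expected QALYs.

Treatment B (80.8 QALYs)

Treatment A = 3/20 × 64 + 7/20 × 27 + 1/2 × 6 = 9.6 + 9.45 + 3 = 22.05
Treatment B = 18/25 × 88 + 4/25 × 106 + 3/25 × 4 = 63.36 + 16.96 + 0.48 = 80.8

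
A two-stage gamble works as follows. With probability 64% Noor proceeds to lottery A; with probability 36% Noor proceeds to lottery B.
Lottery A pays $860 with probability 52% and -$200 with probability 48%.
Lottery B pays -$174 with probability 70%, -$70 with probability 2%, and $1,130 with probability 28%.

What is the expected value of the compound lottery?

$294.32

EV(A) = 0.52 × 860 + 0.48 × (-200) = 447.2 − 96 = 351.2
EV(B) = 0.7 × (-174) + 0.02 × (-70) + 0.28 × 1130 = -121.8 − 1.4 + 316.4 = 193.2
Overall = 0.64 × 351.2 + 0.36 × 193.2 = 224.768 + 69.552 = 294.32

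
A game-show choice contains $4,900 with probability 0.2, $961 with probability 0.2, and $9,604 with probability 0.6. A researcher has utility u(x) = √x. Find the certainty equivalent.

E[u] = 0.2·√4900 + 0.2·√961 + 0.6·√9604 = 0.2·70 + 0.2·31 + 0.6·98 = 79
CE = (79)² = 6241

$6,241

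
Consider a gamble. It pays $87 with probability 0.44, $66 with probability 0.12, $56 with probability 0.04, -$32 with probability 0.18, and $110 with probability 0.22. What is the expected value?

$66.88

EV = 0.44 × 87 + 0.12 × 66 + 0.04 × 56 + 0.18 × (-32) + 0.22 × 110 = 38.28 + 7.92 + 2.24 − 5.76 + 24.2 = 66.88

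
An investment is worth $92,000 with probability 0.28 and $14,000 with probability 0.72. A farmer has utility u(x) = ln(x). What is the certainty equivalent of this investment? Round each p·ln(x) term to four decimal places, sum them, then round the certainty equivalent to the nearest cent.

$23,718.25

E[u] = 0.28·ln(92000) + 0.72·ln(14000) = 3.2003 + 6.8737 = 10.0740
CE = e^10.0740 ≈ 23718.25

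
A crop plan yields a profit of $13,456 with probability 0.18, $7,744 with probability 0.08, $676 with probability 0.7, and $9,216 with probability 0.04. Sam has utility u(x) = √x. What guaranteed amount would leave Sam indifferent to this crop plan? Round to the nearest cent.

$2,496.00

E[u] = 0.18·√13456 + 0.08·√7744 + 0.7·√676 + 0.04·√9216 = 0.18·116 + 0.08·88 + 0.7·26 + 0.04·96 = 49.96
CE = (49.96)² = 2496.0016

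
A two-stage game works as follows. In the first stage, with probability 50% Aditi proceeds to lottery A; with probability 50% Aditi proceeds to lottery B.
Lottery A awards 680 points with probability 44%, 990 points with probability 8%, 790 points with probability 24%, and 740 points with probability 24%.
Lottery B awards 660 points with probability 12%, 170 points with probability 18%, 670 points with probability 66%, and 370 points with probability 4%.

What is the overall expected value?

656.2 points

EV(A) = 0.44 × 680 + 0.08 × 990 + 0.24 × 790 + 0.24 × 740 = 299.2 + 79.2 + 189.6 + 177.6 = 745.6
EV(B) = 0.12 × 660 + 0.18 × 170 + 0.66 × 670 + 0.04 × 370 = 79.2 + 30.6 + 442.2 + 14.8 = 566.8
Overall = 0.5 × 745.6 + 0.5 × 566.8 = 372.8 + 283.4 = 656.2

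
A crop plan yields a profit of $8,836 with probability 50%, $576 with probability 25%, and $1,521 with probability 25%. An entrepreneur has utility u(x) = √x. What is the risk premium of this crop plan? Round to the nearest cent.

$1,004.69

E[u] = 0.5·√8836 + 0.25·√576 + 0.25·√1521 = 0.5·94 + 0.25·24 + 0.25·39 = 62.75
CE = (62.75)² = 3937.5625
Risk premium = EV − CE = 4942.25 − 3937.5625 = 1004.6875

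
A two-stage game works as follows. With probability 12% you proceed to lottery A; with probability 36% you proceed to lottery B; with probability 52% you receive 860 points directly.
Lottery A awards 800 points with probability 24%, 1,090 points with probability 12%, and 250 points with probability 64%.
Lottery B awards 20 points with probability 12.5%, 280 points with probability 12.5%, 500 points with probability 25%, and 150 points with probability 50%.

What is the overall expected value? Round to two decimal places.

EV(A) = 0.24 × 800 + 0.12 × 1090 + 0.64 × 250 = 192 + 130.8 + 160 = 482.8
EV(B) = 0.125 × 20 + 0.125 × 280 + 0.25 × 500 + 0.5 × 150 = 2.5 + 35 + 125 + 75 = 237.5
Branch C: 860 (certain)
Overall = 0.12 × 482.8 + 0.36 × 237.5 + 0.52 × 860 = 57.936 + 85.5 + 447.2 = 590.636

590.64 points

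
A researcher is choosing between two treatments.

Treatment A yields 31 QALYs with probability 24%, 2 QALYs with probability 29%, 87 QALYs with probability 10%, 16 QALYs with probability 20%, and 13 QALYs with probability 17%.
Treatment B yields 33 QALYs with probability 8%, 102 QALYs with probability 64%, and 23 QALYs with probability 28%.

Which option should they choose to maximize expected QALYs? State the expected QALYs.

Treatment A = 0.24 × 31 + 0.29 × 2 + 0.1 × 87 + 0.2 × 16 + 0.17 × 13 = 7.44 + 0.58 + 8.7 + 3.2 + 2.21 = 22.13
Treatment B = 0.08 × 33 + 0.64 × 102 + 0.28 × 23 = 2.64 + 65.28 + 6.44 = 74.36

Treatment B (74.36 QALYs)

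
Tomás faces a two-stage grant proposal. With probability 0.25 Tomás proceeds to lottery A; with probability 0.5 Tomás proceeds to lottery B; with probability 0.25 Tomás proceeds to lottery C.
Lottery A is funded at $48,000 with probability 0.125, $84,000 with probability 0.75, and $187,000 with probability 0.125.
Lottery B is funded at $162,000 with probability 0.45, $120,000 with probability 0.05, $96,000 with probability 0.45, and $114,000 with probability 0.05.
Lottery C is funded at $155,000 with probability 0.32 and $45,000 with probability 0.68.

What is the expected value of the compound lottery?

EV(A) = 0.125 × 48000 + 0.75 × 84000 + 0.125 × 187000 = 6000 + 63000 + 23375 = 92375
EV(B) = 0.45 × 162000 + 0.05 × 120000 + 0.45 × 96000 + 0.05 × 114000 = 72900 + 6000 + 43200 + 5700 = 127800
EV(C) = 0.32 × 155000 + 0.68 × 45000 = 49600 + 30600 = 80200
Overall = 0.25 × 92375 + 0.5 × 127800 + 0.25 × 80200 = 23093.75 + 63900 + 20050 = 107043.75

$107,043.75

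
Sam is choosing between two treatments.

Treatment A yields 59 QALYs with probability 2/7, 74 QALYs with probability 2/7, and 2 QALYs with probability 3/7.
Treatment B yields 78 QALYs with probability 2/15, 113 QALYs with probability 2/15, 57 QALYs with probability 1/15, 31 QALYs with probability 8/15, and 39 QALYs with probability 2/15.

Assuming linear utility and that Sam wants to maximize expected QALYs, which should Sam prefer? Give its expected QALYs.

Treatment B (51 QALYs)

Treatment A = 2/7 × 59 + 2/7 × 74 + 3/7 × 2 = 16.8571 + 21.1429 + 0.8571 = 38.8571
Treatment B = 2/15 × 78 + 2/15 × 113 + 1/15 × 57 + 8/15 × 31 + 2/15 × 39 = 10.4 + 15.0667 + 3.8 + 16.5333 + 5.2 = 51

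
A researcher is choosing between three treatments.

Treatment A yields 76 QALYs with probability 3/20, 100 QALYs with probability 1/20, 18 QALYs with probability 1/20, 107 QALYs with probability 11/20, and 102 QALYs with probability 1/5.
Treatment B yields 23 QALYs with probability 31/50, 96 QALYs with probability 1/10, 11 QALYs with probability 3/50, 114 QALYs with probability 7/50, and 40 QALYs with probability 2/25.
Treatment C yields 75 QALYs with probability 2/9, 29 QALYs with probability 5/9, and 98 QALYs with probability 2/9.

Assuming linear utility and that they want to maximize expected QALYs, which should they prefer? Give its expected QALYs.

Treatment A = 3/20 × 76 + 1/20 × 100 + 1/20 × 18 + 11/20 × 107 + 1/5 × 102 = 11.4 + 5 + 0.9 + 58.85 + 20.4 = 96.55
Treatment B = 31/50 × 23 + 1/10 × 96 + 3/50 × 11 + 7/50 × 114 + 2/25 × 40 = 14.26 + 9.6 + 0.66 + 15.96 + 3.2 = 43.68
Treatment C = 2/9 × 75 + 5/9 × 29 + 2/9 × 98 = 16.6667 + 16.1111 + 21.7778 = 54.5556

Treatment A (96.55 QALYs)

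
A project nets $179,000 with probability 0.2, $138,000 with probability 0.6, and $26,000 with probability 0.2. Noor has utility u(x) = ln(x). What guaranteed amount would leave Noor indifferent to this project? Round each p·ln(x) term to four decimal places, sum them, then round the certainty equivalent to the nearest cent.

E[u] = 0.2·ln(179000) + 0.6·ln(138000) + 0.2·ln(26000) = 2.4190 + 7.1010 + 2.0332 = 11.5532
CE = e^11.5532 ≈ 104109.66

$104,109.66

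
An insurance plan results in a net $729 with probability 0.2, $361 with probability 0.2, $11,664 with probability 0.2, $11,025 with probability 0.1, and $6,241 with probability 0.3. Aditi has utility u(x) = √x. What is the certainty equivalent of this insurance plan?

$4,225

E[u] = 0.2·√729 + 0.2·√361 + 0.2·√11664 + 0.1·√11025 + 0.3·√6241 = 0.2·27 + 0.2·19 + 0.2·108 + 0.1·105 + 0.3·79 = 65
CE = (65)² = 4225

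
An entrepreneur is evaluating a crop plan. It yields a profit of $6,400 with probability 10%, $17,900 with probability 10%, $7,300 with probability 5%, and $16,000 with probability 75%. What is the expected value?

$14,795

EV = 0.1 × 6400 + 0.1 × 17900 + 0.05 × 7300 + 0.75 × 16000 = 640 + 1790 + 365 + 12000 = 14795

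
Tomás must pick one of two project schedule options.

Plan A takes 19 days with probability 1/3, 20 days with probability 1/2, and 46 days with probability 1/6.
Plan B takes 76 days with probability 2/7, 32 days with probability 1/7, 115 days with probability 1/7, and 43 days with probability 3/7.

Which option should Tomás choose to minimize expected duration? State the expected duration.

Plan A = 1/3 × 19 + 1/2 × 20 + 1/6 × 46 = 6.3333 + 10 + 7.6667 = 24
Plan B = 2/7 × 76 + 1/7 × 32 + 1/7 × 115 + 3/7 × 43 = 21.7143 + 4.5714 + 16.4286 + 18.4286 = 61.1429

Plan A (24 days)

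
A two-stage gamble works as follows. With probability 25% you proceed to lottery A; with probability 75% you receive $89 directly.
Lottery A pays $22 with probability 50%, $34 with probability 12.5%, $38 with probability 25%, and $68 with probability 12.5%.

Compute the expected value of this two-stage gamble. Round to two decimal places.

EV(A) = 0.5 × 22 + 0.125 × 34 + 0.25 × 38 + 0.125 × 68 = 11 + 4.25 + 9.5 + 8.5 = 33.25
Branch B: 89 (certain)
Overall = 0.25 × 33.25 + 0.75 × 89 = 8.3125 + 66.75 = 75.0625

$75.06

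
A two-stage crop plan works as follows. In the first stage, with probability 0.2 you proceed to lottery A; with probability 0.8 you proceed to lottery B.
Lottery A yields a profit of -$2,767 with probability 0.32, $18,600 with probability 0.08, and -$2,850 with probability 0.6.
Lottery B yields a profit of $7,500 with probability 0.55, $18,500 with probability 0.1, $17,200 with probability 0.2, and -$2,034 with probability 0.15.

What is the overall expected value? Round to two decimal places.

$7,066.43

EV(A) = 0.32 × (-2767) + 0.08 × 18600 + 0.6 × (-2850) = -885.44 + 1488 − 1710 = -1107.44
EV(B) = 0.55 × 7500 + 0.1 × 18500 + 0.2 × 17200 + 0.15 × (-2034) = 4125 + 1850 + 3440 − 305.1 = 9109.9
Overall = 0.2 × (-1107.44) + 0.8 × 9109.9 = -221.488 + 7287.92 = 7066.432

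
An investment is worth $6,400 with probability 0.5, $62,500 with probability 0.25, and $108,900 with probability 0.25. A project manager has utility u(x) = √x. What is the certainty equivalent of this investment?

E[u] = 0.5·√6400 + 0.25·√62500 + 0.25·√108900 = 0.5·80 + 0.25·250 + 0.25·330 = 185
CE = (185)² = 34225

$34,225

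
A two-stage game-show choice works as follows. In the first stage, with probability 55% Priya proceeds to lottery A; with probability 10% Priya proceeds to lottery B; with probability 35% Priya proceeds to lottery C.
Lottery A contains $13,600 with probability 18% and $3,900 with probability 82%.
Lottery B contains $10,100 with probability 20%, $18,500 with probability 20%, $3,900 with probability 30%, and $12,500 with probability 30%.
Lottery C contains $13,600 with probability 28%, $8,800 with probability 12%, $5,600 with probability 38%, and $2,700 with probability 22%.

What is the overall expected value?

$6,824.40

EV(A) = 0.18 × 13600 + 0.82 × 3900 = 2448 + 3198 = 5646
EV(B) = 0.2 × 10100 + 0.2 × 18500 + 0.3 × 3900 + 0.3 × 12500 = 2020 + 3700 + 1170 + 3750 = 10640
EV(C) = 0.28 × 13600 + 0.12 × 8800 + 0.38 × 5600 + 0.22 × 2700 = 3808 + 1056 + 2128 + 594 = 7586
Overall = 0.55 × 5646 + 0.1 × 10640 + 0.35 × 7586 = 3105.3 + 1064 + 2655.1 = 6824.4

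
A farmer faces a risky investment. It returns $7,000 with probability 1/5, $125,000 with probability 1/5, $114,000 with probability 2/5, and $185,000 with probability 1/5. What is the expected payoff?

EV = 1/5 × 7000 + 1/5 × 125000 + 2/5 × 114000 + 1/5 × 185000 = 1400 + 25000 + 45600 + 37000 = 109000

$109,000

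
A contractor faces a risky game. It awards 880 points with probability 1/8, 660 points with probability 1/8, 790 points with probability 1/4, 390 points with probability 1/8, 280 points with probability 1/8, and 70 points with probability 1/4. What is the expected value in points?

491.25 points

EV = 1/8 × 880 + 1/8 × 660 + 1/4 × 790 + 1/8 × 390 + 1/8 × 280 + 1/4 × 70 = 110 + 82.5 + 197.5 + 48.75 + 35 + 17.5 = 491.25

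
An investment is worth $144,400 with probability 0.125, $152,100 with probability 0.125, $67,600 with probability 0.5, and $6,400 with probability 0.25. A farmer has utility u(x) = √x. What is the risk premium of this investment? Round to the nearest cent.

$11,823.44

E[u] = 0.125·√144400 + 0.125·√152100 + 0.5·√67600 + 0.25·√6400 = 0.125·380 + 0.125·390 + 0.5·260 + 0.25·80 = 246.25
CE = (246.25)² = 60639.0625
Risk premium = EV − CE = 72462.5 − 60639.0625 = 11823.4375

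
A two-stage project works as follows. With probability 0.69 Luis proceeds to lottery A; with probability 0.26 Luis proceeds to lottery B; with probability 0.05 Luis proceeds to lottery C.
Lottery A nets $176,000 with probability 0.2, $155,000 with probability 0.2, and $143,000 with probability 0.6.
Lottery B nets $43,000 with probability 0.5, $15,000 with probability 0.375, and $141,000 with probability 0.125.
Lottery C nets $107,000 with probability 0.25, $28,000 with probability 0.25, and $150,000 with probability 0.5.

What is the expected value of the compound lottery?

$121,952.50

EV(A) = 0.2 × 176000 + 0.2 × 155000 + 0.6 × 143000 = 35200 + 31000 + 85800 = 152000
EV(B) = 0.5 × 43000 + 0.375 × 15000 + 0.125 × 141000 = 21500 + 5625 + 17625 = 44750
EV(C) = 0.25 × 107000 + 0.25 × 28000 + 0.5 × 150000 = 26750 + 7000 + 75000 = 108750
Overall = 0.69 × 152000 + 0.26 × 44750 + 0.05 × 108750 = 104880 + 11635 + 5437.5 = 121952.5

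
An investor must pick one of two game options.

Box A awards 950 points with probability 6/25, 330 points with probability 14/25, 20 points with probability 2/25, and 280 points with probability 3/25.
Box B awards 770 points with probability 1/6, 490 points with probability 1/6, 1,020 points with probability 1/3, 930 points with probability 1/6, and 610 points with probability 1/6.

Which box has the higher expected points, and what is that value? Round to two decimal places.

Box A = 6/25 × 950 + 14/25 × 330 + 2/25 × 20 + 3/25 × 280 = 228 + 184.8 + 1.6 + 33.6 = 448
Box B = 1/6 × 770 + 1/6 × 490 + 1/3 × 1020 + 1/6 × 930 + 1/6 × 610 = 128.3333 + 81.6667 + 340 + 155 + 101.6667 = 806.6667

Box B (806.67 points)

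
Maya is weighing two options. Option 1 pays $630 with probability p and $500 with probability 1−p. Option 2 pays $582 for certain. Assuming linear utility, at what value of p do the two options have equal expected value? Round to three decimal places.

p·630 + (1−p)·500 = 582
130p + 500 = 582
p = (582 − 500) / 130

p = 0.631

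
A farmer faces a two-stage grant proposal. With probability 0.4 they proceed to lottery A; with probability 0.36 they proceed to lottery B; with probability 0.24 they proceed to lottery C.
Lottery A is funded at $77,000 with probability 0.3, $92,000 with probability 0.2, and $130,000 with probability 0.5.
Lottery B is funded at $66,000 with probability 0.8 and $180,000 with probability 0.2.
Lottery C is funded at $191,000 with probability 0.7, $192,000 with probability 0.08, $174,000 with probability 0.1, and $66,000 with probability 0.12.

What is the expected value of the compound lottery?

$116,419.20

EV(A) = 0.3 × 77000 + 0.2 × 92000 + 0.5 × 130000 = 23100 + 18400 + 65000 = 106500
EV(B) = 0.8 × 66000 + 0.2 × 180000 = 52800 + 36000 = 88800
EV(C) = 0.7 × 191000 + 0.08 × 192000 + 0.1 × 174000 + 0.12 × 66000 = 133700 + 15360 + 17400 + 7920 = 174380
Overall = 0.4 × 106500 + 0.36 × 88800 + 0.24 × 174380 = 42600 + 31968 + 41851.2 = 116419.2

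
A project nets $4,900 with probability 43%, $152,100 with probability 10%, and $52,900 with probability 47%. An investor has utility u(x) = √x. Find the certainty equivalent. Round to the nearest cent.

$31,399.84

E[u] = 0.43·√4900 + 0.1·√152100 + 0.47·√52900 = 0.43·70 + 0.1·390 + 0.47·230 = 177.2
CE = (177.2)² = 31399.84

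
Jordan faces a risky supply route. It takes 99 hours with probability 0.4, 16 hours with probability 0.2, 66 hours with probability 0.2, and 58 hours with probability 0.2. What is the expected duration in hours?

EV = 0.4 × 99 + 0.2 × 16 + 0.2 × 66 + 0.2 × 58 = 39.6 + 3.2 + 13.2 + 11.6 = 67.6

67.6 hours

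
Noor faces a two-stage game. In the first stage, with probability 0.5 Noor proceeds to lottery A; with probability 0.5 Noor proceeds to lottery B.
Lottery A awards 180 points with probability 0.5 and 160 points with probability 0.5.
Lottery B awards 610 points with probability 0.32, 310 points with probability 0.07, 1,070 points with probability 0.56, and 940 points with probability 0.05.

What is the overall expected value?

516.55 points

EV(A) = 0.5 × 180 + 0.5 × 160 = 90 + 80 = 170
EV(B) = 0.32 × 610 + 0.07 × 310 + 0.56 × 1070 + 0.05 × 940 = 195.2 + 21.7 + 599.2 + 47 = 863.1
Overall = 0.5 × 170 + 0.5 × 863.1 = 85 + 431.55 = 516.55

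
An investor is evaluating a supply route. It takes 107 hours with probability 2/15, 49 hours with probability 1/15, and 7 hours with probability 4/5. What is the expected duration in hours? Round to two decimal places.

23.13 hours

EV = 2/15 × 107 + 1/15 × 49 + 4/5 × 7 = 14.2667 + 3.2667 + 5.6 = 23.1333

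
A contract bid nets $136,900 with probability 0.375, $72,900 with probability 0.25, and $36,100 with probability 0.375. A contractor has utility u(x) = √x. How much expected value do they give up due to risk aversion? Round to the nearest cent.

E[u] = 0.375·√136900 + 0.25·√72900 + 0.375·√36100 = 0.375·370 + 0.25·270 + 0.375·190 = 277.5
CE = (277.5)² = 77006.25
Risk premium = EV − CE = 83100 − 77006.25 = 6093.75

$6,093.75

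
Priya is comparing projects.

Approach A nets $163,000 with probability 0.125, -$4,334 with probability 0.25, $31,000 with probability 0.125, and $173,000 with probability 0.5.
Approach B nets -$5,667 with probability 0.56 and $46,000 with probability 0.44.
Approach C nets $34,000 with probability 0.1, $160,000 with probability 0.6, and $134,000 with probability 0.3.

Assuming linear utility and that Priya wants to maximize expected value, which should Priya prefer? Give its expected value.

Approach C ($139,600)

Approach A = 0.125 × 163000 + 0.25 × (-4334) + 0.125 × 31000 + 0.5 × 173000 = 20375 − 1083.5 + 3875 + 86500 = 109666.5
Approach B = 0.56 × (-5667) + 0.44 × 46000 = -3173.52 + 20240 = 17066.48
Approach C = 0.1 × 34000 + 0.6 × 160000 + 0.3 × 134000 = 3400 + 96000 + 40200 = 139600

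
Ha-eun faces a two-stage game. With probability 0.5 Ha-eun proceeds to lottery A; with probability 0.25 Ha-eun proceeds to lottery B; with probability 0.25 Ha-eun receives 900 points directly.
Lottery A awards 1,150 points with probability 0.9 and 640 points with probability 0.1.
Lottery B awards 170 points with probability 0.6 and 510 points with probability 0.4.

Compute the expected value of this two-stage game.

851 points

EV(A) = 0.9 × 1150 + 0.1 × 640 = 1035 + 64 = 1099
EV(B) = 0.6 × 170 + 0.4 × 510 = 102 + 204 = 306
Branch C: 900 (certain)
Overall = 0.5 × 1099 + 0.25 × 306 + 0.25 × 900 = 549.5 + 76.5 + 225 = 851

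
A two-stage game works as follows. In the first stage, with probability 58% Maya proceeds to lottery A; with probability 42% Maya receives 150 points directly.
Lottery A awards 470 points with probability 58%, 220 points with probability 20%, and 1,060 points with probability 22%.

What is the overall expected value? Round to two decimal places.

EV(A) = 0.58 × 470 + 0.2 × 220 + 0.22 × 1060 = 272.6 + 44 + 233.2 = 549.8
Branch B: 150 (certain)
Overall = 0.58 × 549.8 + 0.42 × 150 = 318.884 + 63 = 381.884

381.88 points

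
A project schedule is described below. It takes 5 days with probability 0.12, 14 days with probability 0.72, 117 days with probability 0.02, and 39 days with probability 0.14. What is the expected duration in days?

EV = 0.12 × 5 + 0.72 × 14 + 0.02 × 117 + 0.14 × 39 = 0.6 + 10.08 + 2.34 + 5.46 = 18.48

18.48 days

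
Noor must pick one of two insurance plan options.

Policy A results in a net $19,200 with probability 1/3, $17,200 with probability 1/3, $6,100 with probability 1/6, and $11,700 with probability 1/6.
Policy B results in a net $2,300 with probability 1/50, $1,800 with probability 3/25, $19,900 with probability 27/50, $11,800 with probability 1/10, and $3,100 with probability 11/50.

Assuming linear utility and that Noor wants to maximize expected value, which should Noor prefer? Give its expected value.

Policy A ($15,100)

Policy A = 1/3 × 19200 + 1/3 × 17200 + 1/6 × 6100 + 1/6 × 11700 = 6400 + 5733.3333 + 1016.6667 + 1950 = 15100
Policy B = 1/50 × 2300 + 3/25 × 1800 + 27/50 × 19900 + 1/10 × 11800 + 11/50 × 3100 = 46 + 216 + 10746 + 1180 + 682 = 12870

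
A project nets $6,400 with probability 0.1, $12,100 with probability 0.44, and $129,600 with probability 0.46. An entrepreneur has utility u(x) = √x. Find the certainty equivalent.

E[u] = 0.1·√6400 + 0.44·√12100 + 0.46·√129600 = 0.1·80 + 0.44·110 + 0.46·360 = 222
CE = (222)² = 49284

$49,284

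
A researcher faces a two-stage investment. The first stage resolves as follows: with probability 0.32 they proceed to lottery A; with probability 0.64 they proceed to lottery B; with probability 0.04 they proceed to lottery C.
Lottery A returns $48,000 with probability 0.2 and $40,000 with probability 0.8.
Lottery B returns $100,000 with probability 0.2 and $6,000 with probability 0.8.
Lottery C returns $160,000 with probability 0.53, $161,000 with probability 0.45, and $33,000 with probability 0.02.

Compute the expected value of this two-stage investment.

EV(A) = 0.2 × 48000 + 0.8 × 40000 = 9600 + 32000 = 41600
EV(B) = 0.2 × 100000 + 0.8 × 6000 = 20000 + 4800 = 24800
EV(C) = 0.53 × 160000 + 0.45 × 161000 + 0.02 × 33000 = 84800 + 72450 + 660 = 157910
Overall = 0.32 × 41600 + 0.64 × 24800 + 0.04 × 157910 = 13312 + 15872 + 6316.4 = 35500.4

$35,500.40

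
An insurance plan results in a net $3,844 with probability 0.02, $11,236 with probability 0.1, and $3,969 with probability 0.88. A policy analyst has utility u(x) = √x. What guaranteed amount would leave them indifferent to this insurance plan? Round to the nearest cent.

E[u] = 0.02·√3844 + 0.1·√11236 + 0.88·√3969 = 0.02·62 + 0.1·106 + 0.88·63 = 67.28
CE = (67.28)² = 4526.5984

$4,526.60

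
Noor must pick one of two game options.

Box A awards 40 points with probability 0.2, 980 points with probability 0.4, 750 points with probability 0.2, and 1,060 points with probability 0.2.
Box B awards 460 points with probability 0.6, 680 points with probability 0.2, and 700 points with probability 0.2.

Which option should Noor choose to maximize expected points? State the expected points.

Box A = 0.2 × 40 + 0.4 × 980 + 0.2 × 750 + 0.2 × 1060 = 8 + 392 + 150 + 212 = 762
Box B = 0.6 × 460 + 0.2 × 680 + 0.2 × 700 = 276 + 136 + 140 = 552

Box A (762 points)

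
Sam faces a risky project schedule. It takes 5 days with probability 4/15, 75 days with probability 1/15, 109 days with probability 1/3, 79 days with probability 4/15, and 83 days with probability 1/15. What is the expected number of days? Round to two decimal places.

EV = 4/15 × 5 + 1/15 × 75 + 1/3 × 109 + 4/15 × 79 + 1/15 × 83 = 1.3333 + 5 + 36.3333 + 21.0667 + 5.5333 = 69.2667

69.27 days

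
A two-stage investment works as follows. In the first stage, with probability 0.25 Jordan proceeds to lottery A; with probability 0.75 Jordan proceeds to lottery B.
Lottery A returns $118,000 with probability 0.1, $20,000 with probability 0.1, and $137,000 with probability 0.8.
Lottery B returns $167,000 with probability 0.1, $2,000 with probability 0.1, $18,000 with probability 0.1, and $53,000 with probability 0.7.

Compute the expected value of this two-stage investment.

$72,700

EV(A) = 0.1 × 118000 + 0.1 × 20000 + 0.8 × 137000 = 11800 + 2000 + 109600 = 123400
EV(B) = 0.1 × 167000 + 0.1 × 2000 + 0.1 × 18000 + 0.7 × 53000 = 16700 + 200 + 1800 + 37100 = 55800
Overall = 0.25 × 123400 + 0.75 × 55800 = 30850 + 41850 = 72700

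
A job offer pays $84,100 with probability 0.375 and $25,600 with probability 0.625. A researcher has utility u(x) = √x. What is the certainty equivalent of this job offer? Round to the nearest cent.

$43,576.56

E[u] = 0.375·√84100 + 0.625·√25600 = 0.375·290 + 0.625·160 = 208.75
CE = (208.75)² = 43576.5625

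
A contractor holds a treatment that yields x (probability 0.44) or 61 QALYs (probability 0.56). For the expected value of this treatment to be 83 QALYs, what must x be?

x = 111 QALYs

0.44·x + 0.56·61 = 83
0.44·x = 83 − 34.16 = 48.84
x = 48.84 / 0.44 = 111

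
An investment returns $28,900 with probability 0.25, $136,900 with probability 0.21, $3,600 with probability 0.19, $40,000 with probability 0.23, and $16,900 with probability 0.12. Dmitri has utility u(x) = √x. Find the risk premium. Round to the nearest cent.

E[u] = 0.25·√28900 + 0.21·√136900 + 0.19·√3600 + 0.23·√40000 + 0.12·√16900 = 0.25·170 + 0.21·370 + 0.19·60 + 0.23·200 + 0.12·130 = 193.2
CE = (193.2)² = 37326.24
Risk premium = EV − CE = 47886 − 37326.24 = 10559.76

$10,559.76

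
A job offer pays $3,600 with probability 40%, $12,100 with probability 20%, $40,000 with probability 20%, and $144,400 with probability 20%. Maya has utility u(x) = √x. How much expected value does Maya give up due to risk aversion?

$14,496

E[u] = 0.4·√3600 + 0.2·√12100 + 0.2·√40000 + 0.2·√144400 = 0.4·60 + 0.2·110 + 0.2·200 + 0.2·380 = 162
CE = (162)² = 26244
Risk premium = EV − CE = 40740 − 26244 = 14496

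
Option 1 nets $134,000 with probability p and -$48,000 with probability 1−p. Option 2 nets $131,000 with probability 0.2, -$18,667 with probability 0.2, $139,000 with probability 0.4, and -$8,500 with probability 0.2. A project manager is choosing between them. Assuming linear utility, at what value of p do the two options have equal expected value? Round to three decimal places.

p = 0.683

EV(Option 2) = 0.2 × 131000 + 0.2 × (-18667) + 0.4 × 139000 + 0.2 × (-8500) = 26200 − 3733.4 + 55600 − 1700 = 76366.6
p·134000 + (1−p)·(-48000) = 76366.6
182000p − 48000 = 76366.6
p = (76366.6 + 48000) / 182000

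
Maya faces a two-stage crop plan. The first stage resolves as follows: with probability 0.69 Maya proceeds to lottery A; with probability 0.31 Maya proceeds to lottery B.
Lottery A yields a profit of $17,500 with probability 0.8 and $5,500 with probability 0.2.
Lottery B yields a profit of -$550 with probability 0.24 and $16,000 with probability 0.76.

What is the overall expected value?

EV(A) = 0.8 × 17500 + 0.2 × 5500 = 14000 + 1100 = 15100
EV(B) = 0.24 × (-550) + 0.76 × 16000 = -132 + 12160 = 12028
Overall = 0.69 × 15100 + 0.31 × 12028 = 10419 + 3728.68 = 14147.68

$14,147.68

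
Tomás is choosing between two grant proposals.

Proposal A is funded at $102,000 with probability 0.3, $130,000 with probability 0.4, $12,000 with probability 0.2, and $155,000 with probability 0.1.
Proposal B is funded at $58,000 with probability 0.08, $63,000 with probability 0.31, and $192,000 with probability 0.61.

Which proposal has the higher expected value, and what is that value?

Proposal B ($141,290)

Proposal A = 0.3 × 102000 + 0.4 × 130000 + 0.2 × 12000 + 0.1 × 155000 = 30600 + 52000 + 2400 + 15500 = 100500
Proposal B = 0.08 × 58000 + 0.31 × 63000 + 0.61 × 192000 = 4640 + 19530 + 117120 = 141290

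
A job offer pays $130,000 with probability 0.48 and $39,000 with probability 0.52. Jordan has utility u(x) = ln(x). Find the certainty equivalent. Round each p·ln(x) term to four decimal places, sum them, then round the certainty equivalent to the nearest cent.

$69,508.20

E[u] = 0.48·ln(130000) + 0.52·ln(39000) = 5.6521 + 5.4971 = 11.1492
CE = e^11.1492 ≈ 69508.20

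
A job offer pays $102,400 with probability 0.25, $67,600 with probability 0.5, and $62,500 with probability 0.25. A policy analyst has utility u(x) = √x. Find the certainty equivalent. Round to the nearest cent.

E[u] = 0.25·√102400 + 0.5·√67600 + 0.25·√62500 = 0.25·320 + 0.5·260 + 0.25·250 = 272.5
CE = (272.5)² = 74256.25

$74,256.25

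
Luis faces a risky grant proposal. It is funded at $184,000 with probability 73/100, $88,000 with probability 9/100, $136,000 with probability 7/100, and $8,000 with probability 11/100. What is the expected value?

$152,640

EV = 73/100 × 184000 + 9/100 × 88000 + 7/100 × 136000 + 11/100 × 8000 = 134320 + 7920 + 9520 + 880 = 152640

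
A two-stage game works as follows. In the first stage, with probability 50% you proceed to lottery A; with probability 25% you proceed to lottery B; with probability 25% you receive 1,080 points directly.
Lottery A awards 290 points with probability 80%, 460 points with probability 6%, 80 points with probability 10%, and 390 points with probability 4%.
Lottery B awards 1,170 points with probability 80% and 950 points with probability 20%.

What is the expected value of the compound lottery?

EV(A) = 0.8 × 290 + 0.06 × 460 + 0.1 × 80 + 0.04 × 390 = 232 + 27.6 + 8 + 15.6 = 283.2
EV(B) = 0.8 × 1170 + 0.2 × 950 = 936 + 190 = 1126
Branch C: 1080 (certain)
Overall = 0.5 × 283.2 + 0.25 × 1126 + 0.25 × 1080 = 141.6 + 281.5 + 270 = 693.1

693.1 points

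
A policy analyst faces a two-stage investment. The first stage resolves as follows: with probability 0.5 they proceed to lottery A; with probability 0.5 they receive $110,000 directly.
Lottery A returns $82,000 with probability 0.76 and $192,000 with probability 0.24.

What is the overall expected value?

$109,200

EV(A) = 0.76 × 82000 + 0.24 × 192000 = 62320 + 46080 = 108400
Branch B: 110000 (certain)
Overall = 0.5 × 108400 + 0.5 × 110000 = 54200 + 55000 = 109200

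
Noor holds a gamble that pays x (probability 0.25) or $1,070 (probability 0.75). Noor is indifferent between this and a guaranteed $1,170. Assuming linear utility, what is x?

x = $1,470

0.25·x + 0.75·1070 = 1170
0.25·x = 1170 − 802.5 = 367.5
x = 367.5 / 0.25 = 1470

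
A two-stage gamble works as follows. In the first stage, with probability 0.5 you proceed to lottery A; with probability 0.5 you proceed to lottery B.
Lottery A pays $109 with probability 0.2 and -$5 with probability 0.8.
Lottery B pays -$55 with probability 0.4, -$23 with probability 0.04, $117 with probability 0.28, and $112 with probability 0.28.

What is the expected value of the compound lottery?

EV(A) = 0.2 × 109 + 0.8 × (-5) = 21.8 − 4 = 17.8
EV(B) = 0.4 × (-55) + 0.04 × (-23) + 0.28 × 117 + 0.28 × 112 = -22 − 0.92 + 32.76 + 31.36 = 41.2
Overall = 0.5 × 17.8 + 0.5 × 41.2 = 8.9 + 20.6 = 29.5

$29.50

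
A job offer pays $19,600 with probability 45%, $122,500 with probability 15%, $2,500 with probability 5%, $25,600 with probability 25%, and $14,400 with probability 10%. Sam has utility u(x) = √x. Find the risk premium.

E[u] = 0.45·√19600 + 0.15·√122500 + 0.05·√2500 + 0.25·√25600 + 0.1·√14400 = 0.45·140 + 0.15·350 + 0.05·50 + 0.25·160 + 0.1·120 = 170
CE = (170)² = 28900
Risk premium = EV − CE = 35160 − 28900 = 6260

$6,260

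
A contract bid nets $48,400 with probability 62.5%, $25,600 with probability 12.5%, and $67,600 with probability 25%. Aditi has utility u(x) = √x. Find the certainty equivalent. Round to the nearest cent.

E[u] = 0.625·√48400 + 0.125·√25600 + 0.25·√67600 = 0.625·220 + 0.125·160 + 0.25·260 = 222.5
CE = (222.5)² = 49506.25

$49,506.25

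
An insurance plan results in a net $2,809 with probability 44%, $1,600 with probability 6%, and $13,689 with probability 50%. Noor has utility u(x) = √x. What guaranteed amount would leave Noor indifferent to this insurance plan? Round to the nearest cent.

$7,093.01

E[u] = 0.44·√2809 + 0.06·√1600 + 0.5·√13689 = 0.44·53 + 0.06·40 + 0.5·117 = 84.22
CE = (84.22)² = 7093.0084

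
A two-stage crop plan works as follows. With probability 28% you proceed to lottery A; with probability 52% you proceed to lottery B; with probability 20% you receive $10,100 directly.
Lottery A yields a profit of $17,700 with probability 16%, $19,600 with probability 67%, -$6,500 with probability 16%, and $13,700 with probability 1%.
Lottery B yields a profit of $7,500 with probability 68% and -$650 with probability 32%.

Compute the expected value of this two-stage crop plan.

EV(A) = 0.16 × 17700 + 0.67 × 19600 + 0.16 × (-6500) + 0.01 × 13700 = 2832 + 13132 − 1040 + 137 = 15061
EV(B) = 0.68 × 7500 + 0.32 × (-650) = 5100 − 208 = 4892
Branch C: 10100 (certain)
Overall = 0.28 × 15061 + 0.52 × 4892 + 0.2 × 10100 = 4217.08 + 2543.84 + 2020 = 8780.92

$8,780.92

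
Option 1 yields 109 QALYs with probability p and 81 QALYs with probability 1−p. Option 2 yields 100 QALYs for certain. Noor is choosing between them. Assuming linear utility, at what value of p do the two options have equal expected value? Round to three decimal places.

p = 0.679

p·109 + (1−p)·81 = 100
28p + 81 = 100
p = (100 − 81) / 28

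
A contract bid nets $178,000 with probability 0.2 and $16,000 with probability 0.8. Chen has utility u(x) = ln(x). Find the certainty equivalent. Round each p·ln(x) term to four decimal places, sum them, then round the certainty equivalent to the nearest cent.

E[u] = 0.2·ln(178000) + 0.8·ln(16000) = 2.4179 + 7.7443 = 10.1622
CE = e^10.1622 ≈ 25905.23

$25,905.23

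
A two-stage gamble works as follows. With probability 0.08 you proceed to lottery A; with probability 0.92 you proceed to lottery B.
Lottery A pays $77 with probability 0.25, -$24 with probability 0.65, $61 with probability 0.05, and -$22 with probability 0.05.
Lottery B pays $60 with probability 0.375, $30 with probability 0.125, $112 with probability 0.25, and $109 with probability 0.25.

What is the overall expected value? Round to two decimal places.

EV(A) = 0.25 × 77 + 0.65 × (-24) + 0.05 × 61 + 0.05 × (-22) = 19.25 − 15.6 + 3.05 − 1.1 = 5.6
EV(B) = 0.375 × 60 + 0.125 × 30 + 0.25 × 112 + 0.25 × 109 = 22.5 + 3.75 + 28 + 27.25 = 81.5
Overall = 0.08 × 5.6 + 0.92 × 81.5 = 0.448 + 74.98 = 75.428

$75.43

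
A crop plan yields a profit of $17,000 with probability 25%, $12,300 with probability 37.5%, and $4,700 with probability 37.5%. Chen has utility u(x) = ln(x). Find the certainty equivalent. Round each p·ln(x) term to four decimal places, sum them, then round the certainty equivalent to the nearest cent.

$9,296.56

E[u] = 0.25·ln(17000) + 0.375·ln(12300) + 0.375·ln(4700) = 2.4352 + 3.5315 + 3.1707 = 9.1374
CE = e^9.1374 ≈ 9296.56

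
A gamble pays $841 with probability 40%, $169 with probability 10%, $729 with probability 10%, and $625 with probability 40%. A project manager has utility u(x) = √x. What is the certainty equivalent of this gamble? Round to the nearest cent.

E[u] = 0.4·√841 + 0.1·√169 + 0.1·√729 + 0.4·√625 = 0.4·29 + 0.1·13 + 0.1·27 + 0.4·25 = 25.6
CE = (25.6)² = 655.36

$655.36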